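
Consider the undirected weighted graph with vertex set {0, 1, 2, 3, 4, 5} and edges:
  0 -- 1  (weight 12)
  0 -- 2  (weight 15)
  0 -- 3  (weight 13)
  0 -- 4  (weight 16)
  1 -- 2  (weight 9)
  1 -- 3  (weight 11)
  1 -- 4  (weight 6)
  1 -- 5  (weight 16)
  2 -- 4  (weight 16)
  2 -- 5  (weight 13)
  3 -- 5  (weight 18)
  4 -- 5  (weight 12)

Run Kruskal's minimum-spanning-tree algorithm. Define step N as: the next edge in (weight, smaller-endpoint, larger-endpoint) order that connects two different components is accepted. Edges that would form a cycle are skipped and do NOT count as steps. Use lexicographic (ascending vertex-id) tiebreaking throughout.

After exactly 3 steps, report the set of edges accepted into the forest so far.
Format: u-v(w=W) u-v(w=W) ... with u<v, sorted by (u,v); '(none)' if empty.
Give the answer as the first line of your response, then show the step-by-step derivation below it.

1-2(w=9) 1-3(w=11) 1-4(w=6)

step 1: add edge 1-4 (w=6); MST = {1-4(w=6)}
step 2: add edge 1-2 (w=9); MST = {1-2(w=9) 1-4(w=6)}
step 3: add edge 1-3 (w=11); MST = {1-2(w=9) 1-3(w=11) 1-4(w=6)}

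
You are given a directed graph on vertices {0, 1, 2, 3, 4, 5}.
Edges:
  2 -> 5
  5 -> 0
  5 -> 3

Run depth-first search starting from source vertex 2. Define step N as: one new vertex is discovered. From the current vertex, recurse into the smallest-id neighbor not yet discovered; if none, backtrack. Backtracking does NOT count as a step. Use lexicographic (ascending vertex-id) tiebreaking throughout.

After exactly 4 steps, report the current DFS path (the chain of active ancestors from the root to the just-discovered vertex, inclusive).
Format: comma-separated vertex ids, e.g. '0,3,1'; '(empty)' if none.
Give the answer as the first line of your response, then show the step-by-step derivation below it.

2,5,3

step 1: discover 2; path=2; order=2
step 2: discover 5; path=2>5; order=2,5
step 3: discover 0; path=2>5>0; order=2,5,0
step 4: discover 3; path=2>5>3; order=2,5,0,3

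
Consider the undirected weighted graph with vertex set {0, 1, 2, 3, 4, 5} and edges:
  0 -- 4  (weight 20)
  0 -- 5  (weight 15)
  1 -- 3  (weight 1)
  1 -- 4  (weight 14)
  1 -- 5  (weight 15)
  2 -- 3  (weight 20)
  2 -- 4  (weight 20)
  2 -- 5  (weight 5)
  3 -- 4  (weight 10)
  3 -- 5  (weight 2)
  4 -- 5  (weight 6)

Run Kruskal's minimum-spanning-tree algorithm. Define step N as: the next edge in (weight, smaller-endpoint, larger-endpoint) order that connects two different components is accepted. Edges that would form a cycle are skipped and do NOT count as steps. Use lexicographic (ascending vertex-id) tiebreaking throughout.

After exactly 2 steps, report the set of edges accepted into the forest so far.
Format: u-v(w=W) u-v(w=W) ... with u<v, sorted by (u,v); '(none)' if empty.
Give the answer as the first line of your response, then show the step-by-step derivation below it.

1-3(w=1) 3-5(w=2)

step 1: add edge 1-3 (w=1); MST = {1-3(w=1)}
step 2: add edge 3-5 (w=2); MST = {1-3(w=1) 3-5(w=2)}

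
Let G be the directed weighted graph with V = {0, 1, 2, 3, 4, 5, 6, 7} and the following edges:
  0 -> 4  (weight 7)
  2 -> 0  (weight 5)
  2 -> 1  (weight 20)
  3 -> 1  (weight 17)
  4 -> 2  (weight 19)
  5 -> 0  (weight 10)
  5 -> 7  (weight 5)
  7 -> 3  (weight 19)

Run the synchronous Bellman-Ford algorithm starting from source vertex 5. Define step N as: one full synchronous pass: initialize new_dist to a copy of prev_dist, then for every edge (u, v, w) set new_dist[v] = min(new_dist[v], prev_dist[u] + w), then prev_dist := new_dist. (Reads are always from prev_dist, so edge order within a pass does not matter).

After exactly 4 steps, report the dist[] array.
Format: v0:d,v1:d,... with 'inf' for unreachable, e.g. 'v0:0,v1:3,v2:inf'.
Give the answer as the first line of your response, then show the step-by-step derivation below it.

v0:10,v1:41,v2:36,v3:24,v4:17,v5:0,v6:inf,v7:5

step 1: dist = v0:10,v1:inf,v2:inf,v3:inf,v4:inf,v5:0,v6:inf,v7:5
step 2: dist = v0:10,v1:inf,v2:inf,v3:24,v4:17,v5:0,v6:inf,v7:5
step 3: dist = v0:10,v1:41,v2:36,v3:24,v4:17,v5:0,v6:inf,v7:5
step 4: dist = v0:10,v1:41,v2:36,v3:24,v4:17,v5:0,v6:inf,v7:5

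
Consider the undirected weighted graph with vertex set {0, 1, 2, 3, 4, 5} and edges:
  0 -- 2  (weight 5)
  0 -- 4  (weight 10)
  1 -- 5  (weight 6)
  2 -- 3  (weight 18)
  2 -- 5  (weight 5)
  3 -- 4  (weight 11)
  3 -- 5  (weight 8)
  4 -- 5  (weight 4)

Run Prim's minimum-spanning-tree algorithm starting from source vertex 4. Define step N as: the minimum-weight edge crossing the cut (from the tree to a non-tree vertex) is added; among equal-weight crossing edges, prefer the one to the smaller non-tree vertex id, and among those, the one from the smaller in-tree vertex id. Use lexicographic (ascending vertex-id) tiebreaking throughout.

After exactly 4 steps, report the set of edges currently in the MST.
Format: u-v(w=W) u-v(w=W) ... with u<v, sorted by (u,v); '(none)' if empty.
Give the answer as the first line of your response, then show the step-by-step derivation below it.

0-2(w=5) 1-5(w=6) 2-5(w=5) 4-5(w=4)

step 1: add edge 4-5 (w=4); MST = {4-5(w=4)}
step 2: add edge 2-5 (w=5); MST = {2-5(w=5) 4-5(w=4)}
step 3: add edge 0-2 (w=5); MST = {0-2(w=5) 2-5(w=5) 4-5(w=4)}
step 4: add edge 1-5 (w=6); MST = {0-2(w=5) 1-5(w=6) 2-5(w=5) 4-5(w=4)}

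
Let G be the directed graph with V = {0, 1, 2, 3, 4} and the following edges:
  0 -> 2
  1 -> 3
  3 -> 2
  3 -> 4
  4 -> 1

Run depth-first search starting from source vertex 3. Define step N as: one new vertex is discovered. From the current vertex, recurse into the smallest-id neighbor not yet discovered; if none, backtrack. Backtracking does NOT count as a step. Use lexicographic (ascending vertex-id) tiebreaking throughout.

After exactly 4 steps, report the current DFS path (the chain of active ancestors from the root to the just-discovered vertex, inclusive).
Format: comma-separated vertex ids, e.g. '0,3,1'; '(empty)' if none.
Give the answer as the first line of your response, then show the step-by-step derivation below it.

3,4,1

step 1: discover 3; path=3; order=3
step 2: discover 2; path=3>2; order=3,2
step 3: discover 4; path=3>4; order=3,2,4
step 4: discover 1; path=3>4>1; order=3,2,4,1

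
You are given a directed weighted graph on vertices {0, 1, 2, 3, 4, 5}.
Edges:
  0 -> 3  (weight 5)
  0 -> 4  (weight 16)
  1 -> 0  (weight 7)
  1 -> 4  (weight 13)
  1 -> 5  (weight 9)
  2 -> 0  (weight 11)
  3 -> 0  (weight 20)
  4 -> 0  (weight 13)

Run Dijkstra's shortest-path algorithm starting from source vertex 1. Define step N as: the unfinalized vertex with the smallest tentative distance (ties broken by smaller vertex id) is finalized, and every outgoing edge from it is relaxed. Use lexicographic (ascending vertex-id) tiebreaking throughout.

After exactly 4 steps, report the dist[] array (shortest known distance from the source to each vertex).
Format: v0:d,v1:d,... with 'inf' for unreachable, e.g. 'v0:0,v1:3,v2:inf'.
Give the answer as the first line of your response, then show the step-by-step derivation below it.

v0:7,v1:0,v2:inf,v3:12,v4:13,v5:9

step 1: dist = v0:7,v1:0,v2:inf,v3:inf,v4:13,v5:9
step 2: dist = v0:7,v1:0,v2:inf,v3:12,v4:13,v5:9
step 3: dist = v0:7,v1:0,v2:inf,v3:12,v4:13,v5:9
step 4: dist = v0:7,v1:0,v2:inf,v3:12,v4:13,v5:9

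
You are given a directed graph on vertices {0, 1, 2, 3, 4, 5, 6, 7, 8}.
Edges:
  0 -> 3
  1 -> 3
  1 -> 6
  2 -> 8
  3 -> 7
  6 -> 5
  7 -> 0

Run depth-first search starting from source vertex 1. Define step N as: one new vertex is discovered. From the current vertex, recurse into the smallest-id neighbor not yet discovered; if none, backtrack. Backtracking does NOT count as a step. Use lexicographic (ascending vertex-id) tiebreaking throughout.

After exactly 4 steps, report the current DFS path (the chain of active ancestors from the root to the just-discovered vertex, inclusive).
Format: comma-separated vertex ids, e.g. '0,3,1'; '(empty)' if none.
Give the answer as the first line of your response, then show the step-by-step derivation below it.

1,3,7,0

step 1: discover 1; path=1; order=1
step 2: discover 3; path=1>3; order=1,3
step 3: discover 7; path=1>3>7; order=1,3,7
step 4: discover 0; path=1>3>7>0; order=1,3,7,0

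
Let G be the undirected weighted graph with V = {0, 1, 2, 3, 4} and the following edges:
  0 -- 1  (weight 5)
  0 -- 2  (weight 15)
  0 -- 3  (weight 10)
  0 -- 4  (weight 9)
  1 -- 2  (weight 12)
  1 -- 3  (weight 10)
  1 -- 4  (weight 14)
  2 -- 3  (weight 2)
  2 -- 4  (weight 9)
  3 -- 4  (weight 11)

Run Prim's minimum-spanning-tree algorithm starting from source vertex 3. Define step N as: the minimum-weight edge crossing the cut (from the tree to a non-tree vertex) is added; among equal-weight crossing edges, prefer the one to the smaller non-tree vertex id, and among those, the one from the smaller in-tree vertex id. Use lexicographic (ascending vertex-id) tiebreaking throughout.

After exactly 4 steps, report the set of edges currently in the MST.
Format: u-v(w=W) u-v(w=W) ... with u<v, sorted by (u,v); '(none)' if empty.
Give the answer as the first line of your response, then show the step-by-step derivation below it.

0-1(w=5) 0-4(w=9) 2-3(w=2) 2-4(w=9)

step 1: add edge 2-3 (w=2); MST = {2-3(w=2)}
step 2: add edge 2-4 (w=9); MST = {2-3(w=2) 2-4(w=9)}
step 3: add edge 0-4 (w=9); MST = {0-4(w=9) 2-3(w=2) 2-4(w=9)}
step 4: add edge 0-1 (w=5); MST = {0-1(w=5) 0-4(w=9) 2-3(w=2) 2-4(w=9)}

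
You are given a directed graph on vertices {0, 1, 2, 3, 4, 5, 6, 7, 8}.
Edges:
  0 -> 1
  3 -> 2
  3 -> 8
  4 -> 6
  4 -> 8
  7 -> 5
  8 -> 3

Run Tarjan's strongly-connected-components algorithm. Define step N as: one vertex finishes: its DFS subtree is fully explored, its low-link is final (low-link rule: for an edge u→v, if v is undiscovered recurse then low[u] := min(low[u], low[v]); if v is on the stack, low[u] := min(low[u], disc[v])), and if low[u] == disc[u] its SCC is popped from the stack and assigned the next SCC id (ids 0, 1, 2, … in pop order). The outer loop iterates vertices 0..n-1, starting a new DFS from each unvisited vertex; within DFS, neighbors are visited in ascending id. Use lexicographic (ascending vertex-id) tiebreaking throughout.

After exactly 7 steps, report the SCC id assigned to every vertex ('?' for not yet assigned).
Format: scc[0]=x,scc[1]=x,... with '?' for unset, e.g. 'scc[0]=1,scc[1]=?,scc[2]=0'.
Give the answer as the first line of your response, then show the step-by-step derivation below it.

scc[0]=1,scc[1]=0,scc[2]=2,scc[3]=3,scc[4]=5,scc[5]=?,scc[6]=4,scc[7]=?,scc[8]=3

step 1: low=(low[0]=0,low[1]=1,low[2]=?,low[3]=?,low[4]=?,low[5]=?,low[6]=?,low[7]=?,low[8]=?); scc=(scc[0]=?,scc[1]=0,scc[2]=?,scc[3]=?,scc[4]=?,scc[5]=?,scc[6]=?,scc[7]=?,scc[8]=?)
step 2: low=(low[0]=0,low[1]=1,low[2]=?,low[3]=?,low[4]=?,low[5]=?,low[6]=?,low[7]=?,low[8]=?); scc=(scc[0]=1,scc[1]=0,scc[2]=?,scc[3]=?,scc[4]=?,scc[5]=?,scc[6]=?,scc[7]=?,scc[8]=?)
step 3: low=(low[0]=0,low[1]=1,low[2]=2,low[3]=?,low[4]=?,low[5]=?,low[6]=?,low[7]=?,low[8]=?); scc=(scc[0]=1,scc[1]=0,scc[2]=2,scc[3]=?,scc[4]=?,scc[5]=?,scc[6]=?,scc[7]=?,scc[8]=?)
step 4: low=(low[0]=0,low[1]=1,low[2]=2,low[3]=3,low[4]=?,low[5]=?,low[6]=?,low[7]=?,low[8]=3); scc=(scc[0]=1,scc[1]=0,scc[2]=2,scc[3]=?,scc[4]=?,scc[5]=?,scc[6]=?,scc[7]=?,scc[8]=?)
step 5: low=(low[0]=0,low[1]=1,low[2]=2,low[3]=3,low[4]=?,low[5]=?,low[6]=?,low[7]=?,low[8]=3); scc=(scc[0]=1,scc[1]=0,scc[2]=2,scc[3]=3,scc[4]=?,scc[5]=?,scc[6]=?,scc[7]=?,scc[8]=3)
step 6: low=(low[0]=0,low[1]=1,low[2]=2,low[3]=3,low[4]=5,low[5]=?,low[6]=6,low[7]=?,low[8]=3); scc=(scc[0]=1,scc[1]=0,scc[2]=2,scc[3]=3,scc[4]=?,scc[5]=?,scc[6]=4,scc[7]=?,scc[8]=3)
step 7: low=(low[0]=0,low[1]=1,low[2]=2,low[3]=3,low[4]=5,low[5]=?,low[6]=6,low[7]=?,low[8]=3); scc=(scc[0]=1,scc[1]=0,scc[2]=2,scc[3]=3,scc[4]=5,scc[5]=?,scc[6]=4,scc[7]=?,scc[8]=3)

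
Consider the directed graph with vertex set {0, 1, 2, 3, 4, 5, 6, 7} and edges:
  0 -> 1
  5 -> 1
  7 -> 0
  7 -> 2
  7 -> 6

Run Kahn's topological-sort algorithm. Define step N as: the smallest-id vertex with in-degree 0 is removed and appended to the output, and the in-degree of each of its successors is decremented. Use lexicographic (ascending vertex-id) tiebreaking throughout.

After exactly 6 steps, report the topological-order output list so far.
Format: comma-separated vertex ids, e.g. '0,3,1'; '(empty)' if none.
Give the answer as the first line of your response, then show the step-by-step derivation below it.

3,4,5,7,0,1

step 1: output 3; order=[3]; indeg=(1,2,1,0,0,0,1,0)
step 2: output 4; order=[3,4]; indeg=(1,2,1,0,0,0,1,0)
step 3: output 5; order=[3,4,5]; indeg=(1,1,1,0,0,0,1,0)
step 4: output 7; order=[3,4,5,7]; indeg=(0,1,0,0,0,0,0,0)
step 5: output 0; order=[3,4,5,7,0]; indeg=(0,0,0,0,0,0,0,0)
step 6: output 1; order=[3,4,5,7,0,1]; indeg=(0,0,0,0,0,0,0,0)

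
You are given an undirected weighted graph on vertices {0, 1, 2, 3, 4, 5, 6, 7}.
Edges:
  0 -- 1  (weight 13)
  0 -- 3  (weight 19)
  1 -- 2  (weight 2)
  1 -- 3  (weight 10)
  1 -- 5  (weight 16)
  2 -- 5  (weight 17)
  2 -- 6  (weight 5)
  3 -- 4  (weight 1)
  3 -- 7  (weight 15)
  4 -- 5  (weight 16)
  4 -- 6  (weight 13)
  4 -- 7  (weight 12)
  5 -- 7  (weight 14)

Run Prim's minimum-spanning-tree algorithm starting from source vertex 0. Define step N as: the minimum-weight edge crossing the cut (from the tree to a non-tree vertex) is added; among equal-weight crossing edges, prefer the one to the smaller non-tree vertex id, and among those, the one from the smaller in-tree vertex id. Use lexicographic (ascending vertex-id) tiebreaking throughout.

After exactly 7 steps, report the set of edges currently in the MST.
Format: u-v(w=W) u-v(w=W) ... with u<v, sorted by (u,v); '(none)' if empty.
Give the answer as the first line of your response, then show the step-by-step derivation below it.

0-1(w=13) 1-2(w=2) 1-3(w=10) 2-6(w=5) 3-4(w=1) 4-7(w=12) 5-7(w=14)

step 1: add edge 0-1 (w=13); MST = {0-1(w=13)}
step 2: add edge 1-2 (w=2); MST = {0-1(w=13) 1-2(w=2)}
step 3: add edge 2-6 (w=5); MST = {0-1(w=13) 1-2(w=2) 2-6(w=5)}
step 4: add edge 1-3 (w=10); MST = {0-1(w=13) 1-2(w=2) 1-3(w=10) 2-6(w=5)}
step 5: add edge 3-4 (w=1); MST = {0-1(w=13) 1-2(w=2) 1-3(w=10) 2-6(w=5) 3-4(w=1)}
step 6: add edge 4-7 (w=12); MST = {0-1(w=13) 1-2(w=2) 1-3(w=10) 2-6(w=5) 3-4(w=1) 4-7(w=12)}
step 7: add edge 5-7 (w=14); MST = {0-1(w=13) 1-2(w=2) 1-3(w=10) 2-6(w=5) 3-4(w=1) 4-7(w=12) 5-7(w=14)}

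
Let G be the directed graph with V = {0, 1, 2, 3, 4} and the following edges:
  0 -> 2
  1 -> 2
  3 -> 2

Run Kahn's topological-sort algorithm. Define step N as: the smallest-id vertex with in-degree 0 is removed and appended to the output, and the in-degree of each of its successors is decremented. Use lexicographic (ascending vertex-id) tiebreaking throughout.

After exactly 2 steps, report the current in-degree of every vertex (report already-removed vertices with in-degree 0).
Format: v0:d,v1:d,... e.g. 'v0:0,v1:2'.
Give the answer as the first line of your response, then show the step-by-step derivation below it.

v0:0,v1:0,v2:1,v3:0,v4:0

step 1: output 0; order=[0]; indeg=(0,0,2,0,0)
step 2: output 1; order=[0,1]; indeg=(0,0,1,0,0)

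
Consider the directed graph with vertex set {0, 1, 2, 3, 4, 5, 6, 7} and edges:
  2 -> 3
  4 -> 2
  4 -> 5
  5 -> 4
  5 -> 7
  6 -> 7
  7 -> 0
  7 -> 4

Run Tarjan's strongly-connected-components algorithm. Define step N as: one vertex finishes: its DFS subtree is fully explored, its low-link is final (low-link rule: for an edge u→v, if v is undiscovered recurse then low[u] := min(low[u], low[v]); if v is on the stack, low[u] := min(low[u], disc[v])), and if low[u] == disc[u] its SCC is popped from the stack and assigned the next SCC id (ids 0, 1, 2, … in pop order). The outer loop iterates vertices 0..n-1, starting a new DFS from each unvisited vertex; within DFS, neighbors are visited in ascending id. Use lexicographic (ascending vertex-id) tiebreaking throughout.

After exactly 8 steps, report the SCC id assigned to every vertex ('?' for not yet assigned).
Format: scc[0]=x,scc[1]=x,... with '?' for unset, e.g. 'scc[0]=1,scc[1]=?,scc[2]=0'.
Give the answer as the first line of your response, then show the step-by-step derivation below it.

scc[0]=0,scc[1]=1,scc[2]=3,scc[3]=2,scc[4]=4,scc[5]=4,scc[6]=5,scc[7]=4

step 1: low=(low[0]=0,low[1]=?,low[2]=?,low[3]=?,low[4]=?,low[5]=?,low[6]=?,low[7]=?); scc=(scc[0]=0,scc[1]=?,scc[2]=?,scc[3]=?,scc[4]=?,scc[5]=?,scc[6]=?,scc[7]=?)
step 2: low=(low[0]=0,low[1]=1,low[2]=?,low[3]=?,low[4]=?,low[5]=?,low[6]=?,low[7]=?); scc=(scc[0]=0,scc[1]=1,scc[2]=?,scc[3]=?,scc[4]=?,scc[5]=?,scc[6]=?,scc[7]=?)
step 3: low=(low[0]=0,low[1]=1,low[2]=2,low[3]=3,low[4]=?,low[5]=?,low[6]=?,low[7]=?); scc=(scc[0]=0,scc[1]=1,scc[2]=?,scc[3]=2,scc[4]=?,scc[5]=?,scc[6]=?,scc[7]=?)
step 4: low=(low[0]=0,low[1]=1,low[2]=2,low[3]=3,low[4]=?,low[5]=?,low[6]=?,low[7]=?); scc=(scc[0]=0,scc[1]=1,scc[2]=3,scc[3]=2,scc[4]=?,scc[5]=?,scc[6]=?,scc[7]=?)
step 5: low=(low[0]=0,low[1]=1,low[2]=2,low[3]=3,low[4]=4,low[5]=4,low[6]=?,low[7]=4); scc=(scc[0]=0,scc[1]=1,scc[2]=3,scc[3]=2,scc[4]=?,scc[5]=?,scc[6]=?,scc[7]=?)
step 6: low=(low[0]=0,low[1]=1,low[2]=2,low[3]=3,low[4]=4,low[5]=4,low[6]=?,low[7]=4); scc=(scc[0]=0,scc[1]=1,scc[2]=3,scc[3]=2,scc[4]=?,scc[5]=?,scc[6]=?,scc[7]=?)
step 7: low=(low[0]=0,low[1]=1,low[2]=2,low[3]=3,low[4]=4,low[5]=4,low[6]=?,low[7]=4); scc=(scc[0]=0,scc[1]=1,scc[2]=3,scc[3]=2,scc[4]=4,scc[5]=4,scc[6]=?,scc[7]=4)
step 8: low=(low[0]=0,low[1]=1,low[2]=2,low[3]=3,low[4]=4,low[5]=4,low[6]=7,low[7]=4); scc=(scc[0]=0,scc[1]=1,scc[2]=3,scc[3]=2,scc[4]=4,scc[5]=4,scc[6]=5,scc[7]=4)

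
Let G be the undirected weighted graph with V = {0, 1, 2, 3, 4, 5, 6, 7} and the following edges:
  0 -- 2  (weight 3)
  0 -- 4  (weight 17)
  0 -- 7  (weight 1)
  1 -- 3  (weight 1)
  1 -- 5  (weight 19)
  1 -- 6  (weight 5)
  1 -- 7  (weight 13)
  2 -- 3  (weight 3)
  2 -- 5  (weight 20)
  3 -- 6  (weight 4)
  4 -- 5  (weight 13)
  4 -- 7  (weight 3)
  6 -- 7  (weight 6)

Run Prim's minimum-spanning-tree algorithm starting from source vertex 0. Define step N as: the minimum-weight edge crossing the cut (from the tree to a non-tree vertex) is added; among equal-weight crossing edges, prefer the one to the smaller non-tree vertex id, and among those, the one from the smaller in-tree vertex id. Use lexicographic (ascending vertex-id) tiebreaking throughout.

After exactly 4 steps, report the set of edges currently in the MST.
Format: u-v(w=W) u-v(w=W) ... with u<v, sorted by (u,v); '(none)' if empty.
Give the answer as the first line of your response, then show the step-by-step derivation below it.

0-2(w=3) 0-7(w=1) 1-3(w=1) 2-3(w=3)

step 1: add edge 0-7 (w=1); MST = {0-7(w=1)}
step 2: add edge 0-2 (w=3); MST = {0-2(w=3) 0-7(w=1)}
step 3: add edge 2-3 (w=3); MST = {0-2(w=3) 0-7(w=1) 2-3(w=3)}
step 4: add edge 1-3 (w=1); MST = {0-2(w=3) 0-7(w=1) 1-3(w=1) 2-3(w=3)}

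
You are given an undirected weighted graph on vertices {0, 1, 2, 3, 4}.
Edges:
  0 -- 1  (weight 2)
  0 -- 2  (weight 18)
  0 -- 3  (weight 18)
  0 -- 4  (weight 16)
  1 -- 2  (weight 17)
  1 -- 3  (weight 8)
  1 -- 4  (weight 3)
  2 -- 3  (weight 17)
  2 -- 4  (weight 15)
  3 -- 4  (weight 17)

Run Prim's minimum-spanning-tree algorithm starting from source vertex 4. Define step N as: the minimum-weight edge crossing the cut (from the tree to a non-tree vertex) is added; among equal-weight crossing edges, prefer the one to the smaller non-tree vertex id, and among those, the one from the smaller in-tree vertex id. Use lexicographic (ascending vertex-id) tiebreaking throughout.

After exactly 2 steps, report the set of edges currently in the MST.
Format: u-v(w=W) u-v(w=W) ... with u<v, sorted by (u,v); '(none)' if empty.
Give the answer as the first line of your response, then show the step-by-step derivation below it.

0-1(w=2) 1-4(w=3)

step 1: add edge 1-4 (w=3); MST = {1-4(w=3)}
step 2: add edge 0-1 (w=2); MST = {0-1(w=2) 1-4(w=3)}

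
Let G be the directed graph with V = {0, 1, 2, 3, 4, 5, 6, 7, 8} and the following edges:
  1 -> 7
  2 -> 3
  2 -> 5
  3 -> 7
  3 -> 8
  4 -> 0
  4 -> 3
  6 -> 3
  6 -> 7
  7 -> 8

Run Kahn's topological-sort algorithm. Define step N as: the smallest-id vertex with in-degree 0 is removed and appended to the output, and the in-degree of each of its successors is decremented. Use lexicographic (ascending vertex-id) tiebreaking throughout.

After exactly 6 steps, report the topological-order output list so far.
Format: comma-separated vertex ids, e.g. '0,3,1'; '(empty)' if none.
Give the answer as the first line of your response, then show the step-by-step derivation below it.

1,2,4,0,5,6

step 1: output 1; order=[1]; indeg=(1,0,0,3,0,1,0,2,2)
step 2: output 2; order=[1,2]; indeg=(1,0,0,2,0,0,0,2,2)
step 3: output 4; order=[1,2,4]; indeg=(0,0,0,1,0,0,0,2,2)
step 4: output 0; order=[1,2,4,0]; indeg=(0,0,0,1,0,0,0,2,2)
step 5: output 5; order=[1,2,4,0,5]; indeg=(0,0,0,1,0,0,0,2,2)
step 6: output 6; order=[1,2,4,0,5,6]; indeg=(0,0,0,0,0,0,0,1,2)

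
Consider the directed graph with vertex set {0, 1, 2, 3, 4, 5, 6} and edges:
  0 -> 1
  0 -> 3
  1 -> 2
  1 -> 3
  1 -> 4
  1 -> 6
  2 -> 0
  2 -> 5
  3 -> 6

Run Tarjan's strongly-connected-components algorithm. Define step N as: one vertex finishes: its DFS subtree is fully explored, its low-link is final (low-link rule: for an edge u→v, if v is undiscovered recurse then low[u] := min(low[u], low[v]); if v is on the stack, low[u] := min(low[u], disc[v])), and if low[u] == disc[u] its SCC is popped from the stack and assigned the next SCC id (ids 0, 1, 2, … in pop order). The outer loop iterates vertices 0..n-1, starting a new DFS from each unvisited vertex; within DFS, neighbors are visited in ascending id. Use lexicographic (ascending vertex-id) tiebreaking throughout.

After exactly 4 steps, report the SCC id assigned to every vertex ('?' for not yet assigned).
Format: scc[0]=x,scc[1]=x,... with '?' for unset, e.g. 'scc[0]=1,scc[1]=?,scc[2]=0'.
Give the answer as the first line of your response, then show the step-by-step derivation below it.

scc[0]=?,scc[1]=?,scc[2]=?,scc[3]=2,scc[4]=?,scc[5]=0,scc[6]=1

step 1: low=(low[0]=0,low[1]=1,low[2]=0,low[3]=?,low[4]=?,low[5]=3,low[6]=?); scc=(scc[0]=?,scc[1]=?,scc[2]=?,scc[3]=?,scc[4]=?,scc[5]=0,scc[6]=?)
step 2: low=(low[0]=0,low[1]=1,low[2]=0,low[3]=?,low[4]=?,low[5]=3,low[6]=?); scc=(scc[0]=?,scc[1]=?,scc[2]=?,scc[3]=?,scc[4]=?,scc[5]=0,scc[6]=?)
step 3: low=(low[0]=0,low[1]=0,low[2]=0,low[3]=4,low[4]=?,low[5]=3,low[6]=5); scc=(scc[0]=?,scc[1]=?,scc[2]=?,scc[3]=?,scc[4]=?,scc[5]=0,scc[6]=1)
step 4: low=(low[0]=0,low[1]=0,low[2]=0,low[3]=4,low[4]=?,low[5]=3,low[6]=5); scc=(scc[0]=?,scc[1]=?,scc[2]=?,scc[3]=2,scc[4]=?,scc[5]=0,scc[6]=1)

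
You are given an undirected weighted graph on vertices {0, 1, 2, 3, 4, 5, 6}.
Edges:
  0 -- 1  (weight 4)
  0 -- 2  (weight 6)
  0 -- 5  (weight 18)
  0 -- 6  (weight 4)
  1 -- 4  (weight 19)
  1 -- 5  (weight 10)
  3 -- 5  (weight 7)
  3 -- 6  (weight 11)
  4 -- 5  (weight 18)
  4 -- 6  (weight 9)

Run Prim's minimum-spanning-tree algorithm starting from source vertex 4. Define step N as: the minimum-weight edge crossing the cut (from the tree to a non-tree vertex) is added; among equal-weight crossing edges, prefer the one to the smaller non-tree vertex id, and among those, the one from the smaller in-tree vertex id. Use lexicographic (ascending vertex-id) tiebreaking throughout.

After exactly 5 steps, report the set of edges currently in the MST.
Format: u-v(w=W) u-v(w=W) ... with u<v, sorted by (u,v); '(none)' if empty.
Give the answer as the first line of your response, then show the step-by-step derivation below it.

0-1(w=4) 0-2(w=6) 0-6(w=4) 1-5(w=10) 4-6(w=9)

step 1: add edge 4-6 (w=9); MST = {4-6(w=9)}
step 2: add edge 0-6 (w=4); MST = {0-6(w=4) 4-6(w=9)}
step 3: add edge 0-1 (w=4); MST = {0-1(w=4) 0-6(w=4) 4-6(w=9)}
step 4: add edge 0-2 (w=6); MST = {0-1(w=4) 0-2(w=6) 0-6(w=4) 4-6(w=9)}
step 5: add edge 1-5 (w=10); MST = {0-1(w=4) 0-2(w=6) 0-6(w=4) 1-5(w=10) 4-6(w=9)}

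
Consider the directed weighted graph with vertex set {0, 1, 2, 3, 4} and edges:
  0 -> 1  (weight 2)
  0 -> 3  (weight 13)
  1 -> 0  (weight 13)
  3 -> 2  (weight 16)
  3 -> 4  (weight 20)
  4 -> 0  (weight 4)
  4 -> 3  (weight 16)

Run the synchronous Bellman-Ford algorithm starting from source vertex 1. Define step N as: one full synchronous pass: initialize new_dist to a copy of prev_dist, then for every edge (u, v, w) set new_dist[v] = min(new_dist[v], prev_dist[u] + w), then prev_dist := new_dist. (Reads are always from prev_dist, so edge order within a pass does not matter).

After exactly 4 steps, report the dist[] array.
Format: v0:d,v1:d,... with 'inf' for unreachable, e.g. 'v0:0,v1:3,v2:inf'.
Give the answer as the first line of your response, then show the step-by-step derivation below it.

v0:13,v1:0,v2:42,v3:26,v4:46

step 1: dist = v0:13,v1:0,v2:inf,v3:inf,v4:inf
step 2: dist = v0:13,v1:0,v2:inf,v3:26,v4:inf
step 3: dist = v0:13,v1:0,v2:42,v3:26,v4:46
step 4: dist = v0:13,v1:0,v2:42,v3:26,v4:46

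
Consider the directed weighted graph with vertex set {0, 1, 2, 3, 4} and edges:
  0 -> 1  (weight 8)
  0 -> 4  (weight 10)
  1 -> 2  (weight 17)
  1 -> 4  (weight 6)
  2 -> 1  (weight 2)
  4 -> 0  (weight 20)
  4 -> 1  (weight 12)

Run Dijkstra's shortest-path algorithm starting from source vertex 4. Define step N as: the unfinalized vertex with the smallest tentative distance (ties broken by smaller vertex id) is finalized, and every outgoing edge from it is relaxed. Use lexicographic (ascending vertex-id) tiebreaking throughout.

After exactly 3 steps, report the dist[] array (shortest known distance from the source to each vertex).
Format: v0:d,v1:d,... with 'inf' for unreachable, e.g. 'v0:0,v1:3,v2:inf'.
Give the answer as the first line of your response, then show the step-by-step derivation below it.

v0:20,v1:12,v2:29,v3:inf,v4:0

step 1: dist = v0:20,v1:12,v2:inf,v3:inf,v4:0
step 2: dist = v0:20,v1:12,v2:29,v3:inf,v4:0
step 3: dist = v0:20,v1:12,v2:29,v3:inf,v4:0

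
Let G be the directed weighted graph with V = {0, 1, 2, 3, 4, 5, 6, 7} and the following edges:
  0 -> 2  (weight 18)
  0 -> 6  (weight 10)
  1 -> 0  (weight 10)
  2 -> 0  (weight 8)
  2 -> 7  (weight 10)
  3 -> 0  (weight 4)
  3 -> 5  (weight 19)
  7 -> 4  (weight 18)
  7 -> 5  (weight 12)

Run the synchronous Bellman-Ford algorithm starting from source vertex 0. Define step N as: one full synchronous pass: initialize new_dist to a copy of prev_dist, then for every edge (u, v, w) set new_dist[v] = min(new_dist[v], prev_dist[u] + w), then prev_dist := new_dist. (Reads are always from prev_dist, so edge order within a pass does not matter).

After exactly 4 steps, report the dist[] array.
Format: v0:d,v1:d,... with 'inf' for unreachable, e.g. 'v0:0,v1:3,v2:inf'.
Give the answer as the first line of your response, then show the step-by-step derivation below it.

v0:0,v1:inf,v2:18,v3:inf,v4:46,v5:40,v6:10,v7:28

step 1: dist = v0:0,v1:inf,v2:18,v3:inf,v4:inf,v5:inf,v6:10,v7:inf
step 2: dist = v0:0,v1:inf,v2:18,v3:inf,v4:inf,v5:inf,v6:10,v7:28
step 3: dist = v0:0,v1:inf,v2:18,v3:inf,v4:46,v5:40,v6:10,v7:28
step 4: dist = v0:0,v1:inf,v2:18,v3:inf,v4:46,v5:40,v6:10,v7:28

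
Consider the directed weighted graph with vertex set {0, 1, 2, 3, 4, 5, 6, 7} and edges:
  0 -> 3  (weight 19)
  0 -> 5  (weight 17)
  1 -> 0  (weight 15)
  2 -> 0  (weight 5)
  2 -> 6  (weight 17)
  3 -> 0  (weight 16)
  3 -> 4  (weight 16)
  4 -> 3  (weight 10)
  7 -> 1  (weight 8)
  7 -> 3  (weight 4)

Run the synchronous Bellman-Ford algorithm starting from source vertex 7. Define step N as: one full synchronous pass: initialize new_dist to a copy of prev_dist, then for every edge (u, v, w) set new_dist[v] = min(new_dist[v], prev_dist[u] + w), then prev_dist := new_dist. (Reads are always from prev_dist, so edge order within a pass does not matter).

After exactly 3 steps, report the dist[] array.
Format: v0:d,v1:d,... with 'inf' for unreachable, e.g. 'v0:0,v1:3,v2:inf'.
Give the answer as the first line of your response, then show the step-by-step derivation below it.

v0:20,v1:8,v2:inf,v3:4,v4:20,v5:37,v6:inf,v7:0

step 1: dist = v0:inf,v1:8,v2:inf,v3:4,v4:inf,v5:inf,v6:inf,v7:0
step 2: dist = v0:20,v1:8,v2:inf,v3:4,v4:20,v5:inf,v6:inf,v7:0
step 3: dist = v0:20,v1:8,v2:inf,v3:4,v4:20,v5:37,v6:inf,v7:0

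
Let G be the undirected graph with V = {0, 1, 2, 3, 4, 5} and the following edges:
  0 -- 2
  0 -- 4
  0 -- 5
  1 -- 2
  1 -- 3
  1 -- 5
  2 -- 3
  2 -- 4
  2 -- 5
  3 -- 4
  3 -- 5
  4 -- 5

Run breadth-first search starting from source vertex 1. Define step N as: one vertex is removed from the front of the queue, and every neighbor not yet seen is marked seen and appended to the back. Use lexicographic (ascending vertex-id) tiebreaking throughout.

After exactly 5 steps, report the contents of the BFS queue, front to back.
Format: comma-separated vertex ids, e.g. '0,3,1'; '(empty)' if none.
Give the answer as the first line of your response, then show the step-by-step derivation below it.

4

step 1: dequeue 1; queue=[2,3,5]; order=1
step 2: dequeue 2; queue=[3,5,0,4]; order=1,2
step 3: dequeue 3; queue=[5,0,4]; order=1,2,3
step 4: dequeue 5; queue=[0,4]; order=1,2,3,5
step 5: dequeue 0; queue=[4]; order=1,2,3,5,0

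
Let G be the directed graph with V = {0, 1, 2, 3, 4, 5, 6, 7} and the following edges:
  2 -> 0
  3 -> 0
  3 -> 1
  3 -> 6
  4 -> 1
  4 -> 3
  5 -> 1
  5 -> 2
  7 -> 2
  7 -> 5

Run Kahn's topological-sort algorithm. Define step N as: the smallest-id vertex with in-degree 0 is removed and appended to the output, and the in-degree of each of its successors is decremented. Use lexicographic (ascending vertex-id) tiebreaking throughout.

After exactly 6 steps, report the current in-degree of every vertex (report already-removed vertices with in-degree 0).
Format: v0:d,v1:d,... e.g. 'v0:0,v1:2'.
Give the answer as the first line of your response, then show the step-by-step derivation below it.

v0:1,v1:0,v2:0,v3:0,v4:0,v5:0,v6:0,v7:0

step 1: output 4; order=[4]; indeg=(2,2,2,0,0,1,1,0)
step 2: output 3; order=[4,3]; indeg=(1,1,2,0,0,1,0,0)
step 3: output 6; order=[4,3,6]; indeg=(1,1,2,0,0,1,0,0)
step 4: output 7; order=[4,3,6,7]; indeg=(1,1,1,0,0,0,0,0)
step 5: output 5; order=[4,3,6,7,5]; indeg=(1,0,0,0,0,0,0,0)
step 6: output 1; order=[4,3,6,7,5,1]; indeg=(1,0,0,0,0,0,0,0)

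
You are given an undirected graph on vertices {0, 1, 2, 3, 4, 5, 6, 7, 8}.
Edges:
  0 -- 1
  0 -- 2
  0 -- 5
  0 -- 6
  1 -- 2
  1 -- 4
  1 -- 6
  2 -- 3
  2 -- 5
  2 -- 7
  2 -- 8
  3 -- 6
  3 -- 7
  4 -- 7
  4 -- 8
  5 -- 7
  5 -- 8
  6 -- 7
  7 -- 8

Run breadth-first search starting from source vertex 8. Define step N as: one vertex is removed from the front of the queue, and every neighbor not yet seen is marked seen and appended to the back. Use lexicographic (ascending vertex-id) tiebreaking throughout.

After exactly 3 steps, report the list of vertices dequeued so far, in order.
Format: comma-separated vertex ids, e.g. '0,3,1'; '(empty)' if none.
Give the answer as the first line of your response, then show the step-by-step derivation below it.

8,2,4

step 1: dequeue 8; queue=[2,4,5,7]; order=8
step 2: dequeue 2; queue=[4,5,7,0,1,3]; order=8,2
step 3: dequeue 4; queue=[5,7,0,1,3]; order=8,2,4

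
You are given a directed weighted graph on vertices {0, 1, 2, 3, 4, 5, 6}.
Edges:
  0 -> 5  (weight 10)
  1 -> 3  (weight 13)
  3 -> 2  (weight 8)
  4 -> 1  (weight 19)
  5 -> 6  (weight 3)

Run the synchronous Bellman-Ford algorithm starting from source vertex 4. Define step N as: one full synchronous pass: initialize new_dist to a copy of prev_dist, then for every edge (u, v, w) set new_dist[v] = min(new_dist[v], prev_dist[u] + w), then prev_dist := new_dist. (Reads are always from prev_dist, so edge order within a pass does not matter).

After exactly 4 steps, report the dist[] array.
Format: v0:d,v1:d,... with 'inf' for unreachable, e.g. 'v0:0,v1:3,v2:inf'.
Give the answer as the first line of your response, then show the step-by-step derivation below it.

v0:inf,v1:19,v2:40,v3:32,v4:0,v5:inf,v6:inf

step 1: dist = v0:inf,v1:19,v2:inf,v3:inf,v4:0,v5:inf,v6:inf
step 2: dist = v0:inf,v1:19,v2:inf,v3:32,v4:0,v5:inf,v6:inf
step 3: dist = v0:inf,v1:19,v2:40,v3:32,v4:0,v5:inf,v6:inf
step 4: dist = v0:inf,v1:19,v2:40,v3:32,v4:0,v5:inf,v6:inf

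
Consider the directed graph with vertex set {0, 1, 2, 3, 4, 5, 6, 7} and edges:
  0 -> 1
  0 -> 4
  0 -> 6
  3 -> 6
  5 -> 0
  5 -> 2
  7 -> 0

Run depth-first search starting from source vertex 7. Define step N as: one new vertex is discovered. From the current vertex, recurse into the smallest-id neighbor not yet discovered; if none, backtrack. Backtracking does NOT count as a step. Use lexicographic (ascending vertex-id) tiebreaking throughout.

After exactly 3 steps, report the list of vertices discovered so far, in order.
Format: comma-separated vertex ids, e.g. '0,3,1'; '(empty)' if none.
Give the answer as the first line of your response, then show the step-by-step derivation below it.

7,0,1

step 1: discover 7; path=7; order=7
step 2: discover 0; path=7>0; order=7,0
step 3: discover 1; path=7>0>1; order=7,0,1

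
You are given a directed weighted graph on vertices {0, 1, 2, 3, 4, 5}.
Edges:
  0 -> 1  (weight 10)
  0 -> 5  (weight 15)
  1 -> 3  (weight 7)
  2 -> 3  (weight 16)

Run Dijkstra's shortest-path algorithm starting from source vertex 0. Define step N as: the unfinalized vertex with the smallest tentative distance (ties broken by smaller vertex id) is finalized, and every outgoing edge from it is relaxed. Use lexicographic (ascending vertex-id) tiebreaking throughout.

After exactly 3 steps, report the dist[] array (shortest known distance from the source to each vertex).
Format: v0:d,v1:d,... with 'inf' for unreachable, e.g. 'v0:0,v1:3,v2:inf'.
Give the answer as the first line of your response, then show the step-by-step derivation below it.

v0:0,v1:10,v2:inf,v3:17,v4:inf,v5:15

step 1: dist = v0:0,v1:10,v2:inf,v3:inf,v4:inf,v5:15
step 2: dist = v0:0,v1:10,v2:inf,v3:17,v4:inf,v5:15
step 3: dist = v0:0,v1:10,v2:inf,v3:17,v4:inf,v5:15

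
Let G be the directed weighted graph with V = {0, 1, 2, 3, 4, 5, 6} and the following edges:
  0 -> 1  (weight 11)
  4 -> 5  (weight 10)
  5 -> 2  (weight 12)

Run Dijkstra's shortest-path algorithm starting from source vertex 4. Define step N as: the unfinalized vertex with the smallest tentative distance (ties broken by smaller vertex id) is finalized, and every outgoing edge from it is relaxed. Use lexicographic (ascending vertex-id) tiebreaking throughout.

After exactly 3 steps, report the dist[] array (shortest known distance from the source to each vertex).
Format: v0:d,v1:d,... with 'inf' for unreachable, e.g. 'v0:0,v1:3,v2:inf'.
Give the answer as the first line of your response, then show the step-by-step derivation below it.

v0:inf,v1:inf,v2:22,v3:inf,v4:0,v5:10,v6:inf

step 1: dist = v0:inf,v1:inf,v2:inf,v3:inf,v4:0,v5:10,v6:inf
step 2: dist = v0:inf,v1:inf,v2:22,v3:inf,v4:0,v5:10,v6:inf
step 3: dist = v0:inf,v1:inf,v2:22,v3:inf,v4:0,v5:10,v6:inf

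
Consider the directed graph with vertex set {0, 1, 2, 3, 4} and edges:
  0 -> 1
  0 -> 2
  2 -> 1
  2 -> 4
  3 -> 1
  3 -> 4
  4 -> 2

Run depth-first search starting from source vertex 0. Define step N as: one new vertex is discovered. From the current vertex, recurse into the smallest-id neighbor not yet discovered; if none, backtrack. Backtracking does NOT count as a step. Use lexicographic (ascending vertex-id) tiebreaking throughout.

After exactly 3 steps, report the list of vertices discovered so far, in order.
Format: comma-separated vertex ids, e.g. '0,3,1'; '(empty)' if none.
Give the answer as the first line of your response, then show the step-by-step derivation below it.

0,1,2

step 1: discover 0; path=0; order=0
step 2: discover 1; path=0>1; order=0,1
step 3: discover 2; path=0>2; order=0,1,2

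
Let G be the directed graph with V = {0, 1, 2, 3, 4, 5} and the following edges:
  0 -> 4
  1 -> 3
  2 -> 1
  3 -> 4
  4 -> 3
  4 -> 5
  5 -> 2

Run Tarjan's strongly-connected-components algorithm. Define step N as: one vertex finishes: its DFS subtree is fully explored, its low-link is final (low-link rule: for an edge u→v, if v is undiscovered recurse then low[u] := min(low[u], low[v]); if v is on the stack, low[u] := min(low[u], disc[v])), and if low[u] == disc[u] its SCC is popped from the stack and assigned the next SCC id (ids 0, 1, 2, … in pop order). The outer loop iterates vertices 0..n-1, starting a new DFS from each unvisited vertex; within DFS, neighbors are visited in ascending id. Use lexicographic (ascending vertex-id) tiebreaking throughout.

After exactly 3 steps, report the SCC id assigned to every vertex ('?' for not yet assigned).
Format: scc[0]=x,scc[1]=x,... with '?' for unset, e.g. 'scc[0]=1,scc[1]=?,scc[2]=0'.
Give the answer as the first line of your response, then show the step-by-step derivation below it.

scc[0]=?,scc[1]=?,scc[2]=?,scc[3]=?,scc[4]=?,scc[5]=?

step 1: low=(low[0]=0,low[1]=?,low[2]=?,low[3]=1,low[4]=1,low[5]=?); scc=(scc[0]=?,scc[1]=?,scc[2]=?,scc[3]=?,scc[4]=?,scc[5]=?)
step 2: low=(low[0]=0,low[1]=2,low[2]=4,low[3]=1,low[4]=1,low[5]=3); scc=(scc[0]=?,scc[1]=?,scc[2]=?,scc[3]=?,scc[4]=?,scc[5]=?)
step 3: low=(low[0]=0,low[1]=2,low[2]=2,low[3]=1,low[4]=1,low[5]=3); scc=(scc[0]=?,scc[1]=?,scc[2]=?,scc[3]=?,scc[4]=?,scc[5]=?)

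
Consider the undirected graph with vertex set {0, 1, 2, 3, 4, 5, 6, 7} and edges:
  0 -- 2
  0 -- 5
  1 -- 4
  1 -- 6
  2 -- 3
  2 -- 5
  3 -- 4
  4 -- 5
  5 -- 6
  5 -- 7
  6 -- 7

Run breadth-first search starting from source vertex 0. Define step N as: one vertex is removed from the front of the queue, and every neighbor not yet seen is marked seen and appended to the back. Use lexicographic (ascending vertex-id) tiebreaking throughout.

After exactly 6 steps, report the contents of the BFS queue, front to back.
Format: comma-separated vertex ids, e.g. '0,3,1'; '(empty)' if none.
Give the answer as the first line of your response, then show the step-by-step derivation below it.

7,1

step 1: dequeue 0; queue=[2,5]; order=0
step 2: dequeue 2; queue=[5,3]; order=0,2
step 3: dequeue 5; queue=[3,4,6,7]; order=0,2,5
step 4: dequeue 3; queue=[4,6,7]; order=0,2,5,3
step 5: dequeue 4; queue=[6,7,1]; order=0,2,5,3,4
step 6: dequeue 6; queue=[7,1]; order=0,2,5,3,4,6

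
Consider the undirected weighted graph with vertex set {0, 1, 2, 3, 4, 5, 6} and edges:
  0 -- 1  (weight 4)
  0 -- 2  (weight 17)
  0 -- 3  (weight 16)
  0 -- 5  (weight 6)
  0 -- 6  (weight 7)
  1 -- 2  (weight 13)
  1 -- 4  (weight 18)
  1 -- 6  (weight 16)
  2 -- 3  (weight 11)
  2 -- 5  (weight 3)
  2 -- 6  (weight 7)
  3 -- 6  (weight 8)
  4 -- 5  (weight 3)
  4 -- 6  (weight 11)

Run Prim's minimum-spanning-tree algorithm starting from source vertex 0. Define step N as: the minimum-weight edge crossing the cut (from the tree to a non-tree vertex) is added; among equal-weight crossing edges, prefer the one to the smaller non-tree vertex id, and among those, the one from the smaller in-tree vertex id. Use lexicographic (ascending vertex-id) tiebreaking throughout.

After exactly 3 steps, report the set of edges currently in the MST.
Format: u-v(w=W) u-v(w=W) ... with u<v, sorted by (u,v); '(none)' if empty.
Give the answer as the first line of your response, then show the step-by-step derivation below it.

0-1(w=4) 0-5(w=6) 2-5(w=3)

step 1: add edge 0-1 (w=4); MST = {0-1(w=4)}
step 2: add edge 0-5 (w=6); MST = {0-1(w=4) 0-5(w=6)}
step 3: add edge 2-5 (w=3); MST = {0-1(w=4) 0-5(w=6) 2-5(w=3)}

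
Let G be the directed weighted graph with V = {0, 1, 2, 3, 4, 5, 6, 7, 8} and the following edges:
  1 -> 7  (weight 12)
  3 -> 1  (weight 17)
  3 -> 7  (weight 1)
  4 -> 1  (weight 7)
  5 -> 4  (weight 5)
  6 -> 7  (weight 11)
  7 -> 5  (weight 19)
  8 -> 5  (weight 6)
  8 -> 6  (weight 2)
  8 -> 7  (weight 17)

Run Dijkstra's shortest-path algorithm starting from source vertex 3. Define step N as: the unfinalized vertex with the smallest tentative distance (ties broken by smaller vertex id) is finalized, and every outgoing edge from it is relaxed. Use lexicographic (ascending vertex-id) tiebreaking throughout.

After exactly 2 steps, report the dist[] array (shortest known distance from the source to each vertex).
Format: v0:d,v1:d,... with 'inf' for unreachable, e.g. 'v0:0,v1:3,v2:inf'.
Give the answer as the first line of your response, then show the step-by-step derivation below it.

v0:inf,v1:17,v2:inf,v3:0,v4:inf,v5:20,v6:inf,v7:1,v8:inf

step 1: dist = v0:inf,v1:17,v2:inf,v3:0,v4:inf,v5:inf,v6:inf,v7:1,v8:inf
step 2: dist = v0:inf,v1:17,v2:inf,v3:0,v4:inf,v5:20,v6:inf,v7:1,v8:inf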